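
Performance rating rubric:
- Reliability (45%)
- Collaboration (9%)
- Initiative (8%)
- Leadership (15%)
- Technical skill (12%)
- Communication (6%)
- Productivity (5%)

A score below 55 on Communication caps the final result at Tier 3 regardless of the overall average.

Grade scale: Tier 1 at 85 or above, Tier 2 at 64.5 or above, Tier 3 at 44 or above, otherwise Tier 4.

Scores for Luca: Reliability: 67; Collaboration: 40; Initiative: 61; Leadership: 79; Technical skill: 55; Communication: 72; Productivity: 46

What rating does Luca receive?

Tier 3

Communication score 72 ≥ 55: minimum met.
Weighted total:
  Reliability 67 × 0.45 = 30.15
  Collaboration 40 × 0.09 = 3.6
  Initiative 61 × 0.08 = 4.88
  Leadership 79 × 0.15 = 11.85
  Technical skill 55 × 0.12 = 6.6
  Communication 72 × 0.06 = 4.32
  Productivity 46 × 0.05 = 2.3
Sum = 63.7
63.7 is ≥ 44 and < 64.5 → Tier 3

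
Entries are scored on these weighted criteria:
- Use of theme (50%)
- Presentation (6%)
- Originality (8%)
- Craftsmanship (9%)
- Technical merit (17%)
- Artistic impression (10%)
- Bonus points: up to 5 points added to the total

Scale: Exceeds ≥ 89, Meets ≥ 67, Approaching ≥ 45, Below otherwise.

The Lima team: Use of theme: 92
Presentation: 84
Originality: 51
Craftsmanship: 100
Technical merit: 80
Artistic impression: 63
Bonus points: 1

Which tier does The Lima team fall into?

Weighted total:
  Use of theme 92 × 0.5 = 46
  Presentation 84 × 0.06 = 5.04
  Originality 51 × 0.08 = 4.08
  Craftsmanship 100 × 0.09 = 9
  Technical merit 80 × 0.17 = 13.6
  Artistic impression 63 × 0.1 = 6.3
Sum = 84.02
Bonus points: 84.02 + 1 = 85.02
85.02 is ≥ 67 and < 89 → Meets

Meets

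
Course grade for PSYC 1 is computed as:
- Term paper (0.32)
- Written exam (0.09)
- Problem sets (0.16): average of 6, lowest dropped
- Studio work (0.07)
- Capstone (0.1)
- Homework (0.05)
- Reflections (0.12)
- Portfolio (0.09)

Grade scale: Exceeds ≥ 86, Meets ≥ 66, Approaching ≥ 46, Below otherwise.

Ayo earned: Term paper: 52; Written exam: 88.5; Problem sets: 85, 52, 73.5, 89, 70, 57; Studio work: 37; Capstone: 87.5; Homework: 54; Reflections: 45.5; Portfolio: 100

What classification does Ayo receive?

Approaching

Problem sets: drop 52 → average of remaining 5 = 374.5/5 = 74.9
Weighted total:
  Term paper 52 × 0.32 = 16.64
  Written exam 88.5 × 0.09 = 7.965
  Problem sets 74.9 × 0.16 = 11.984
  Studio work 37 × 0.07 = 2.59
  Capstone 87.5 × 0.1 = 8.75
  Homework 54 × 0.05 = 2.7
  Reflections 45.5 × 0.12 = 5.46
  Portfolio 100 × 0.09 = 9
Sum = 65.089
65.089 is ≥ 46 and < 66 → Approaching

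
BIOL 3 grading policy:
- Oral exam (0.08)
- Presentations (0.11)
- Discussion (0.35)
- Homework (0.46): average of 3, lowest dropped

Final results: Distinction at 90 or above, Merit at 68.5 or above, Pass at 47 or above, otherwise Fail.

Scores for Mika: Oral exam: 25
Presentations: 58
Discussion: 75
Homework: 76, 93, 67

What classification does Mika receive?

Homework: drop 67 → average of remaining 2 = 169/2 = 84.5
Weighted total:
  Oral exam 25 × 0.08 = 2
  Presentations 58 × 0.11 = 6.38
  Discussion 75 × 0.35 = 26.25
  Homework 84.5 × 0.46 = 38.87
Sum = 73.5
73.5 is ≥ 68.5 and < 90 → Merit

Merit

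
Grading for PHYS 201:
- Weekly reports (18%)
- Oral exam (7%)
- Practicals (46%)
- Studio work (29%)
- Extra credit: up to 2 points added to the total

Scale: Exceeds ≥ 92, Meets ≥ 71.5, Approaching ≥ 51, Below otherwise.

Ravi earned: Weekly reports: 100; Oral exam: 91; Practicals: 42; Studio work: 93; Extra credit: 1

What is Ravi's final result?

Meets

Weighted total:
  Weekly reports 100 × 0.18 = 18
  Oral exam 91 × 0.07 = 6.37
  Practicals 42 × 0.46 = 19.32
  Studio work 93 × 0.29 = 26.97
Sum = 70.66
Extra credit: 70.66 + 1 = 71.66
71.66 is ≥ 71.5 and < 92 → Meets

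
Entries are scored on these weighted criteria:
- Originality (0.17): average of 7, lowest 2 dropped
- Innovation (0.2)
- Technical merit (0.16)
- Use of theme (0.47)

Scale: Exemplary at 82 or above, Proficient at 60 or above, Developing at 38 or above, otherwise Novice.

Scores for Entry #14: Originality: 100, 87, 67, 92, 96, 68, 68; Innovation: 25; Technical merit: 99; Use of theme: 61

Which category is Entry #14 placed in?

Proficient

Originality: drop 67, 68 → average of remaining 5 = 443/5 = 88.6
Weighted total:
  Originality 88.6 × 0.17 = 15.062
  Innovation 25 × 0.2 = 5
  Technical merit 99 × 0.16 = 15.84
  Use of theme 61 × 0.47 = 28.67
Sum = 64.572
64.572 is ≥ 60 and < 82 → Proficient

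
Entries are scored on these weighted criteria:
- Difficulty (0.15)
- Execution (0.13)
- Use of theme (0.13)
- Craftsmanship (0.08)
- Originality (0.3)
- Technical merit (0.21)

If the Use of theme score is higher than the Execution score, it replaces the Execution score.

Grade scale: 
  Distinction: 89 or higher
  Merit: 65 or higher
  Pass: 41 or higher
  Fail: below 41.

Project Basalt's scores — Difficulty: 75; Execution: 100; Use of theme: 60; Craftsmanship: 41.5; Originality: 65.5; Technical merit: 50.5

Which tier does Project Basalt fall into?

Use of theme (60) ≤ Execution (100), so Execution stays at 100.
Weighted total:
  Difficulty 75 × 0.15 = 11.25
  Execution 100 × 0.13 = 13
  Use of theme 60 × 0.13 = 7.8
  Craftsmanship 41.5 × 0.08 = 3.32
  Originality 65.5 × 0.3 = 19.65
  Technical merit 50.5 × 0.21 = 10.605
Sum = 65.625
65.625 is ≥ 65 and < 89 → Merit

Merit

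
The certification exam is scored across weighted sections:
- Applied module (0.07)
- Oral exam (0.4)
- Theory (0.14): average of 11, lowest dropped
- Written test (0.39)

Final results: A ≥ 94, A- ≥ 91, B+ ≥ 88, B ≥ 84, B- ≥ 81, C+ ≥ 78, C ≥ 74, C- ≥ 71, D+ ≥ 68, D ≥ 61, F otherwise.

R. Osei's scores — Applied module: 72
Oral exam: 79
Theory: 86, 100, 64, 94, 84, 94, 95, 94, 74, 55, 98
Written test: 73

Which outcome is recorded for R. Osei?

C

Theory: drop 55 → average of remaining 10 = 883/10 = 88.3
Weighted total:
  Applied module 72 × 0.07 = 5.04
  Oral exam 79 × 0.4 = 31.6
  Theory 88.3 × 0.14 = 12.362
  Written test 73 × 0.39 = 28.47
Sum = 77.472
77.472 is ≥ 74 and < 78 → C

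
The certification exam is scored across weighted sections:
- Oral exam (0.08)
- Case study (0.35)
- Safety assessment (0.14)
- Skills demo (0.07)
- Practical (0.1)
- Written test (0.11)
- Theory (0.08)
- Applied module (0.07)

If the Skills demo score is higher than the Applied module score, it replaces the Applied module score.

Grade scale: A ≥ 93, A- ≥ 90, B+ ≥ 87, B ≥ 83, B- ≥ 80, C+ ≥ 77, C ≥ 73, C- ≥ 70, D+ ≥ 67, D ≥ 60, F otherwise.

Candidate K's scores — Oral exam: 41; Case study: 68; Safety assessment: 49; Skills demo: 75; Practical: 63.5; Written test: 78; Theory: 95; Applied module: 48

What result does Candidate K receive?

Skills demo (75) > Applied module (48), so Applied module counts as 75.
Weighted total:
  Oral exam 41 × 0.08 = 3.28
  Case study 68 × 0.35 = 23.8
  Safety assessment 49 × 0.14 = 6.86
  Skills demo 75 × 0.07 = 5.25
  Practical 63.5 × 0.1 = 6.35
  Written test 78 × 0.11 = 8.58
  Theory 95 × 0.08 = 7.6
  Applied module 75 × 0.07 = 5.25
Sum = 66.97
66.97 is ≥ 60 and < 67 → D

D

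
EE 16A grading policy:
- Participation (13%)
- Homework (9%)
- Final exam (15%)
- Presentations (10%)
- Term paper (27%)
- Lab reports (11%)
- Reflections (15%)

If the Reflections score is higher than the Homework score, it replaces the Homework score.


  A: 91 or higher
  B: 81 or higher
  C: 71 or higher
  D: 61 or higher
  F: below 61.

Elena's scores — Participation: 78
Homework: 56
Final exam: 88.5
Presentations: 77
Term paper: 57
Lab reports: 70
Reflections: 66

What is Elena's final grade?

Reflections (66) > Homework (56), so Homework counts as 66.
Weighted total:
  Participation 78 × 0.13 = 10.14
  Homework 66 × 0.09 = 5.94
  Final exam 88.5 × 0.15 = 13.275
  Presentations 77 × 0.1 = 7.7
  Term paper 57 × 0.27 = 15.39
  Lab reports 70 × 0.11 = 7.7
  Reflections 66 × 0.15 = 9.9
Sum = 70.045
70.045 is ≥ 61 and < 71 → D

D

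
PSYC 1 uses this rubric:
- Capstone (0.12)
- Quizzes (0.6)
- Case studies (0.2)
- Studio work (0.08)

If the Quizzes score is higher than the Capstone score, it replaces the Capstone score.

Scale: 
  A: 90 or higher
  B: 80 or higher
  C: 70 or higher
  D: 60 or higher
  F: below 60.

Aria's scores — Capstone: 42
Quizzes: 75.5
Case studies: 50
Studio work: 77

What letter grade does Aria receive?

C

Quizzes (75.5) > Capstone (42), so Capstone counts as 75.5.
Weighted total:
  Capstone 75.5 × 0.12 = 9.06
  Quizzes 75.5 × 0.6 = 45.3
  Case studies 50 × 0.2 = 10
  Studio work 77 × 0.08 = 6.16
Sum = 70.52
70.52 is ≥ 70 and < 80 → C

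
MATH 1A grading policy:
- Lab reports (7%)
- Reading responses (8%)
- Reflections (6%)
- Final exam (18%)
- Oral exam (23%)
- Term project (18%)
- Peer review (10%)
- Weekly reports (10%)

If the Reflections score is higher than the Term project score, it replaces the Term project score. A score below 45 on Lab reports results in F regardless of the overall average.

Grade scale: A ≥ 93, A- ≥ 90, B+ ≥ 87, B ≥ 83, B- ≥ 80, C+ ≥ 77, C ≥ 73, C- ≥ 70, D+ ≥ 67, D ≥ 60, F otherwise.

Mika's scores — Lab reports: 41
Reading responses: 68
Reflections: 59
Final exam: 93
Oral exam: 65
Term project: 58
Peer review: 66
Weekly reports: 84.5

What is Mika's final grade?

F

Reflections (59) > Term project (58), so Term project counts as 59.
Lab reports score 41 < 45: minimum not met.
Weighted total:
  Lab reports 41 × 0.07 = 2.87
  Reading responses 68 × 0.08 = 5.44
  Reflections 59 × 0.06 = 3.54
  Final exam 93 × 0.18 = 16.74
  Oral exam 65 × 0.23 = 14.95
  Term project 59 × 0.18 = 10.62
  Peer review 66 × 0.1 = 6.6
  Weekly reports 84.5 × 0.1 = 8.45
Sum = 69.21
Because the Lab reports minimum was not met, the result is F.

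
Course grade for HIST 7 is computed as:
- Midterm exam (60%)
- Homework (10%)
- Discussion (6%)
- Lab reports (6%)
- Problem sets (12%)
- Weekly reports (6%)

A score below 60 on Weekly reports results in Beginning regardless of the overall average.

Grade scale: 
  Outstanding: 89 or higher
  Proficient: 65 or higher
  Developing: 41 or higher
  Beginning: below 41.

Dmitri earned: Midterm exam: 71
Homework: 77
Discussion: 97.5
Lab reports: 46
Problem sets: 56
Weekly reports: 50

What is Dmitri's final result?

Weekly reports score 50 < 60: minimum not met.
Weighted total:
  Midterm exam 71 × 0.6 = 42.6
  Homework 77 × 0.1 = 7.7
  Discussion 97.5 × 0.06 = 5.85
  Lab reports 46 × 0.06 = 2.76
  Problem sets 56 × 0.12 = 6.72
  Weekly reports 50 × 0.06 = 3
Sum = 68.63
Because the Weekly reports minimum was not met, the result is Beginning.

Beginning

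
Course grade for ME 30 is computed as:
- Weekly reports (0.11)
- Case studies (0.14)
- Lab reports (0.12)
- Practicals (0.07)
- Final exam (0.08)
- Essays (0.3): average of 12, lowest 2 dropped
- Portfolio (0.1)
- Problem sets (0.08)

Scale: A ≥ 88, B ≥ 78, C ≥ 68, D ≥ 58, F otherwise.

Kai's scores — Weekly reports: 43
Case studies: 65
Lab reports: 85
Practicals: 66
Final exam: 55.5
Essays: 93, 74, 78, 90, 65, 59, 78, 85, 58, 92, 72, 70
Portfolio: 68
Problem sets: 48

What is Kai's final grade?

Essays: drop 58, 59 → average of remaining 10 = 797/10 = 79.7
Weighted total:
  Weekly reports 43 × 0.11 = 4.73
  Case studies 65 × 0.14 = 9.1
  Lab reports 85 × 0.12 = 10.2
  Practicals 66 × 0.07 = 4.62
  Final exam 55.5 × 0.08 = 4.44
  Essays 79.7 × 0.3 = 23.91
  Portfolio 68 × 0.1 = 6.8
  Problem sets 48 × 0.08 = 3.84
Sum = 67.64
67.64 is ≥ 58 and < 68 → D

D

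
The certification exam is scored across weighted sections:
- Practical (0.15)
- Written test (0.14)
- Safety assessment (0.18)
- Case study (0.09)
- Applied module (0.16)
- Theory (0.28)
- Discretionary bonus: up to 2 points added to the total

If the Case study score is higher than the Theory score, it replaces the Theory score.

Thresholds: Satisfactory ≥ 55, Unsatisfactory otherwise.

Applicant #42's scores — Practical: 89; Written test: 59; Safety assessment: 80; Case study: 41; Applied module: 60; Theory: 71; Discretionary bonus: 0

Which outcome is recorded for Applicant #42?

Case study (41) ≤ Theory (71), so Theory stays at 71.
Weighted total:
  Practical 89 × 0.15 = 13.35
  Written test 59 × 0.14 = 8.26
  Safety assessment 80 × 0.18 = 14.4
  Case study 41 × 0.09 = 3.69
  Applied module 60 × 0.16 = 9.6
  Theory 71 × 0.28 = 19.88
Sum = 69.18
Discretionary bonus: 69.18 + 0 = 69.18
69.18 ≥ 55 → Satisfactory

Satisfactory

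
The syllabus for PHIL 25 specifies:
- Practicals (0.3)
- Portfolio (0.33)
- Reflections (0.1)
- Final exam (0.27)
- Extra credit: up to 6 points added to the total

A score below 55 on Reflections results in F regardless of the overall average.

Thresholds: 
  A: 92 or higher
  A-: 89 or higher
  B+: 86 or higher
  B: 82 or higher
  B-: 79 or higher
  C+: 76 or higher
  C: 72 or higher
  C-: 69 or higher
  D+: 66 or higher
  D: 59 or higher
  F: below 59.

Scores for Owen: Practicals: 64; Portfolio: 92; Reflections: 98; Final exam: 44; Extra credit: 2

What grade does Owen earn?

Reflections score 98 ≥ 55: minimum met.
Weighted total:
  Practicals 64 × 0.3 = 19.2
  Portfolio 92 × 0.33 = 30.36
  Reflections 98 × 0.1 = 9.8
  Final exam 44 × 0.27 = 11.88
Sum = 71.24
Extra credit: 71.24 + 2 = 73.24
73.24 is ≥ 72 and < 76 → C

C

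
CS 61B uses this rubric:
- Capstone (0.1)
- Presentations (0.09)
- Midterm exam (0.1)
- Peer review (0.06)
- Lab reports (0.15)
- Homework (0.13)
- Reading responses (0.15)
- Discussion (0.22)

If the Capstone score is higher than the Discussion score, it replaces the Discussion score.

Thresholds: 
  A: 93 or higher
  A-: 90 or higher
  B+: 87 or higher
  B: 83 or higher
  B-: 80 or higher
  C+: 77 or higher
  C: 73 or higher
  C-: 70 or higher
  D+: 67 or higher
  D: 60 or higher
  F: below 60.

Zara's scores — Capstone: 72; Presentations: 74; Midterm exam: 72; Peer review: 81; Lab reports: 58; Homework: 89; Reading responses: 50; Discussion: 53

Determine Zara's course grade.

Capstone (72) > Discussion (53), so Discussion counts as 72.
Weighted total:
  Capstone 72 × 0.1 = 7.2
  Presentations 74 × 0.09 = 6.66
  Midterm exam 72 × 0.1 = 7.2
  Peer review 81 × 0.06 = 4.86
  Lab reports 58 × 0.15 = 8.7
  Homework 89 × 0.13 = 11.57
  Reading responses 50 × 0.15 = 7.5
  Discussion 72 × 0.22 = 15.84
Sum = 69.53
69.53 is ≥ 67 and < 70 → D+

D+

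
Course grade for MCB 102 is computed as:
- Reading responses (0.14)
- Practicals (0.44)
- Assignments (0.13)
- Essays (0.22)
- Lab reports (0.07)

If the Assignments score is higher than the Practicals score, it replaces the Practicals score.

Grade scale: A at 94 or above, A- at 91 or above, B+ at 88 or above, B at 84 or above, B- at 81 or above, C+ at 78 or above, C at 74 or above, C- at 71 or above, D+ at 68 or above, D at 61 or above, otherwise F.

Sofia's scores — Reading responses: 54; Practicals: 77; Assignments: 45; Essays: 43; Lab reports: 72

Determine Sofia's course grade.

D

Assignments (45) ≤ Practicals (77), so Practicals stays at 77.
Weighted total:
  Reading responses 54 × 0.14 = 7.56
  Practicals 77 × 0.44 = 33.88
  Assignments 45 × 0.13 = 5.85
  Essays 43 × 0.22 = 9.46
  Lab reports 72 × 0.07 = 5.04
Sum = 61.79
61.79 is ≥ 61 and < 68 → D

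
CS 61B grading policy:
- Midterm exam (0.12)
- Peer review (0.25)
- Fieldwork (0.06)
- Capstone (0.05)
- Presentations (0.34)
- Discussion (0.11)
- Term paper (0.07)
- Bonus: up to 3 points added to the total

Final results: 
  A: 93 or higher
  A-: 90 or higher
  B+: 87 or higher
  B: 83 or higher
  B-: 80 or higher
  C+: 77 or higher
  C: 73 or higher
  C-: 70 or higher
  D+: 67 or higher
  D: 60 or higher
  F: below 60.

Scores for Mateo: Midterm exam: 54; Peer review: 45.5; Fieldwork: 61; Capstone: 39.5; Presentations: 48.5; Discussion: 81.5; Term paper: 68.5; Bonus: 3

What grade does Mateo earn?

F

Weighted total:
  Midterm exam 54 × 0.12 = 6.48
  Peer review 45.5 × 0.25 = 11.375
  Fieldwork 61 × 0.06 = 3.66
  Capstone 39.5 × 0.05 = 1.975
  Presentations 48.5 × 0.34 = 16.49
  Discussion 81.5 × 0.11 = 8.965
  Term paper 68.5 × 0.07 = 4.795
Sum = 53.74
Bonus: 53.74 + 3 = 56.74
56.74 < 60 → F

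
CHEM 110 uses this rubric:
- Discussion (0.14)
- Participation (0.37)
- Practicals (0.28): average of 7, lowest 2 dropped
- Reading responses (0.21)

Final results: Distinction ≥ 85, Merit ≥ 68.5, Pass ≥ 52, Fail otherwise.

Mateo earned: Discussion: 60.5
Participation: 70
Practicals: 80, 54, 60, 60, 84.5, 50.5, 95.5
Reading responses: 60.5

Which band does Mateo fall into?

Practicals: drop 50.5, 54 → average of remaining 5 = 380/5 = 76
Weighted total:
  Discussion 60.5 × 0.14 = 8.47
  Participation 70 × 0.37 = 25.9
  Practicals 76 × 0.28 = 21.28
  Reading responses 60.5 × 0.21 = 12.705
Sum = 68.355
68.355 is ≥ 52 and < 68.5 → Pass

Pass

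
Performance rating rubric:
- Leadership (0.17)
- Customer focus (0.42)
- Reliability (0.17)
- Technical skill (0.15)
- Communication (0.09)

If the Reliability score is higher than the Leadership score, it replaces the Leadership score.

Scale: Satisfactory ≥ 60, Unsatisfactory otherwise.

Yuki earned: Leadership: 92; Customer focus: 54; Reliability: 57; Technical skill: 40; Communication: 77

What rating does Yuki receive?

Reliability (57) ≤ Leadership (92), so Leadership stays at 92.
Weighted total:
  Leadership 92 × 0.17 = 15.64
  Customer focus 54 × 0.42 = 22.68
  Reliability 57 × 0.17 = 9.69
  Technical skill 40 × 0.15 = 6
  Communication 77 × 0.09 = 6.93
Sum = 60.94
60.94 ≥ 60 → Satisfactory

Satisfactory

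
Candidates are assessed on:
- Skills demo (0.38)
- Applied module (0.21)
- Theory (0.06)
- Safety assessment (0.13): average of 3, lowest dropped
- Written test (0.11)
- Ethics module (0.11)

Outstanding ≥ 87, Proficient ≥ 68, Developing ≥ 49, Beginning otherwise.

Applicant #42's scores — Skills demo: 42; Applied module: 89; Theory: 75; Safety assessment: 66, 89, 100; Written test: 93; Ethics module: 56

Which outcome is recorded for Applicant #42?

Safety assessment: drop 66 → average of remaining 2 = 189/2 = 94.5
Weighted total:
  Skills demo 42 × 0.38 = 15.96
  Applied module 89 × 0.21 = 18.69
  Theory 75 × 0.06 = 4.5
  Safety assessment 94.5 × 0.13 = 12.285
  Written test 93 × 0.11 = 10.23
  Ethics module 56 × 0.11 = 6.16
Sum = 67.825
67.825 is ≥ 49 and < 68 → Developing

Developing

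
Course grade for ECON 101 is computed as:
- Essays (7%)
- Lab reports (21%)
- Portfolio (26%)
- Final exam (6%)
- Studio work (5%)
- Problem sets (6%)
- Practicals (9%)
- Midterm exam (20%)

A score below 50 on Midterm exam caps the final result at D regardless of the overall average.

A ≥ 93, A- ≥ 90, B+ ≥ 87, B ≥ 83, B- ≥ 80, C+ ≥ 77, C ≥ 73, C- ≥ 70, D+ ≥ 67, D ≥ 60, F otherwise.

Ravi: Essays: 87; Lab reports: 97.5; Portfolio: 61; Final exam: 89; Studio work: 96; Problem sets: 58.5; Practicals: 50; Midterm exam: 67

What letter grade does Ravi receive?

C

Midterm exam score 67 ≥ 50: minimum met.
Weighted total:
  Essays 87 × 0.07 = 6.09
  Lab reports 97.5 × 0.21 = 20.475
  Portfolio 61 × 0.26 = 15.86
  Final exam 89 × 0.06 = 5.34
  Studio work 96 × 0.05 = 4.8
  Problem sets 58.5 × 0.06 = 3.51
  Practicals 50 × 0.09 = 4.5
  Midterm exam 67 × 0.2 = 13.4
Sum = 73.975
73.975 is ≥ 73 and < 77 → C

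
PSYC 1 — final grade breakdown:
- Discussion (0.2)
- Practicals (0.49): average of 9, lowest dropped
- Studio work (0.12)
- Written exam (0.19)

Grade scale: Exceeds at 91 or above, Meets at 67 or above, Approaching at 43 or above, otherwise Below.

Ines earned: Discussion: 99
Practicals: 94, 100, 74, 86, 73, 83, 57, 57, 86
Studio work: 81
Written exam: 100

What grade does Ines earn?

Meets

Practicals: drop 57 → average of remaining 8 = 653/8 = 81.625
Weighted total:
  Discussion 99 × 0.2 = 19.8
  Practicals 81.625 × 0.49 = 39.99625
  Studio work 81 × 0.12 = 9.72
  Written exam 100 × 0.19 = 19
Sum = 88.51625
88.51625 is ≥ 67 and < 91 → Meets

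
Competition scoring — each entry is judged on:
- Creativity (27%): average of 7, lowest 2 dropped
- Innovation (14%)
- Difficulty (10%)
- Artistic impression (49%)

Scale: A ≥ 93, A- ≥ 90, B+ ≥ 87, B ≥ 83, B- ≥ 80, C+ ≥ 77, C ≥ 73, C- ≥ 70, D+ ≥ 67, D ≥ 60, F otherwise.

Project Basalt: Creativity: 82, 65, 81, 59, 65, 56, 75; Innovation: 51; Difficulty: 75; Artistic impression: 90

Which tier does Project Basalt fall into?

Creativity: drop 56, 59 → average of remaining 5 = 368/5 = 73.6
Weighted total:
  Creativity 73.6 × 0.27 = 19.872
  Innovation 51 × 0.14 = 7.14
  Difficulty 75 × 0.1 = 7.5
  Artistic impression 90 × 0.49 = 44.1
Sum = 78.612
78.612 is ≥ 77 and < 80 → C+

C+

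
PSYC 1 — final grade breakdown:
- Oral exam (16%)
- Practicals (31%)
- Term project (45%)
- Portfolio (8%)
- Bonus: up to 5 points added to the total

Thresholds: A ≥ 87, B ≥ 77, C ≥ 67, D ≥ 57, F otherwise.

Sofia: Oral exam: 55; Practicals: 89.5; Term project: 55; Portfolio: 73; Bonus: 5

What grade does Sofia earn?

C

Weighted total:
  Oral exam 55 × 0.16 = 8.8
  Practicals 89.5 × 0.31 = 27.745
  Term project 55 × 0.45 = 24.75
  Portfolio 73 × 0.08 = 5.84
Sum = 67.135
Bonus: 67.135 + 5 = 72.135
72.135 is ≥ 67 and < 77 → C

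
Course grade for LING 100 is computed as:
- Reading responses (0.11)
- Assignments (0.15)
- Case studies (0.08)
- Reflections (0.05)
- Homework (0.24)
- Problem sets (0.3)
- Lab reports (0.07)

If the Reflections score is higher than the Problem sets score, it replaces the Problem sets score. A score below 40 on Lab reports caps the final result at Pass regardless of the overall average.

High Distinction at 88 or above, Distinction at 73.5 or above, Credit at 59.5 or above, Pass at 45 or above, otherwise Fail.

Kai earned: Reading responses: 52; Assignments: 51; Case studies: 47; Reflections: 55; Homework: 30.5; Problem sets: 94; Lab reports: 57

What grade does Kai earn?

Reflections (55) ≤ Problem sets (94), so Problem sets stays at 94.
Lab reports score 57 ≥ 40: minimum met.
Weighted total:
  Reading responses 52 × 0.11 = 5.72
  Assignments 51 × 0.15 = 7.65
  Case studies 47 × 0.08 = 3.76
  Reflections 55 × 0.05 = 2.75
  Homework 30.5 × 0.24 = 7.32
  Problem sets 94 × 0.3 = 28.2
  Lab reports 57 × 0.07 = 3.99
Sum = 59.39
59.39 is ≥ 45 and < 59.5 → Pass

Pass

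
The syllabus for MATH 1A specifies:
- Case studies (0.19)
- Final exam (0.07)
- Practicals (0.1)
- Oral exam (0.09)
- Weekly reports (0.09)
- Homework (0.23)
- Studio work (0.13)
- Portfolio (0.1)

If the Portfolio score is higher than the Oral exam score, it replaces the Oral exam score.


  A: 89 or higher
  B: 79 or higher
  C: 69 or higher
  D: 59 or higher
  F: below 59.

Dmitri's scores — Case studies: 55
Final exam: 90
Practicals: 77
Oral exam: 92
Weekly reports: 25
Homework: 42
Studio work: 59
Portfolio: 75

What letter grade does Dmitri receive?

D

Portfolio (75) ≤ Oral exam (92), so Oral exam stays at 92.
Weighted total:
  Case studies 55 × 0.19 = 10.45
  Final exam 90 × 0.07 = 6.3
  Practicals 77 × 0.1 = 7.7
  Oral exam 92 × 0.09 = 8.28
  Weekly reports 25 × 0.09 = 2.25
  Homework 42 × 0.23 = 9.66
  Studio work 59 × 0.13 = 7.67
  Portfolio 75 × 0.1 = 7.5
Sum = 59.81
59.81 is ≥ 59 and < 69 → D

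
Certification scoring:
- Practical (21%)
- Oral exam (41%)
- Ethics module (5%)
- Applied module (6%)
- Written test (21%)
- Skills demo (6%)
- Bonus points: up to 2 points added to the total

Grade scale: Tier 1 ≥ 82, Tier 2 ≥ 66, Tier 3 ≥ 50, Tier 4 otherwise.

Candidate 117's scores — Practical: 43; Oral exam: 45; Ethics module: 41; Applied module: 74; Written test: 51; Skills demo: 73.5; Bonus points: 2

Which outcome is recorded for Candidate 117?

Weighted total:
  Practical 43 × 0.21 = 9.03
  Oral exam 45 × 0.41 = 18.45
  Ethics module 41 × 0.05 = 2.05
  Applied module 74 × 0.06 = 4.44
  Written test 51 × 0.21 = 10.71
  Skills demo 73.5 × 0.06 = 4.41
Sum = 49.09
Bonus points: 49.09 + 2 = 51.09
51.09 is ≥ 50 and < 66 → Tier 3

Tier 3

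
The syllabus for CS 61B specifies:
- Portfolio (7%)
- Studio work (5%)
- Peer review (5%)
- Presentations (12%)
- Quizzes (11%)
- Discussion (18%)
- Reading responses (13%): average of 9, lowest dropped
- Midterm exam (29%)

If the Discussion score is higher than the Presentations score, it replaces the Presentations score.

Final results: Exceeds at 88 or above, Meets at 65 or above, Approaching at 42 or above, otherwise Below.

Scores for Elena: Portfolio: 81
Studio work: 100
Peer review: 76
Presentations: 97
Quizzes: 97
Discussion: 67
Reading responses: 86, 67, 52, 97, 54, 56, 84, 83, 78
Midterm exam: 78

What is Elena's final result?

Meets

Reading responses: drop 52 → average of remaining 8 = 605/8 = 75.625
Discussion (67) ≤ Presentations (97), so Presentations stays at 97.
Weighted total:
  Portfolio 81 × 0.07 = 5.67
  Studio work 100 × 0.05 = 5
  Peer review 76 × 0.05 = 3.8
  Presentations 97 × 0.12 = 11.64
  Quizzes 97 × 0.11 = 10.67
  Discussion 67 × 0.18 = 12.06
  Reading responses 75.625 × 0.13 = 9.83125
  Midterm exam 78 × 0.29 = 22.62
Sum = 81.29125
81.29125 is ≥ 65 and < 88 → Meets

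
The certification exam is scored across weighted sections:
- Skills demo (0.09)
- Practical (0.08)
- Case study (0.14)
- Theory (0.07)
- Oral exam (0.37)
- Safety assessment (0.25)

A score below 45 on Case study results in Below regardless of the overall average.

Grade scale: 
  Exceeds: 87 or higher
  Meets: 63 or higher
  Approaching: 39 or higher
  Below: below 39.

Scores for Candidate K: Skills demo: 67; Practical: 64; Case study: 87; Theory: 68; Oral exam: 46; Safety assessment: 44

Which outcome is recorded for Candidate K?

Approaching

Case study score 87 ≥ 45: minimum met.
Weighted total:
  Skills demo 67 × 0.09 = 6.03
  Practical 64 × 0.08 = 5.12
  Case study 87 × 0.14 = 12.18
  Theory 68 × 0.07 = 4.76
  Oral exam 46 × 0.37 = 17.02
  Safety assessment 44 × 0.25 = 11
Sum = 56.11
56.11 is ≥ 39 and < 63 → Approaching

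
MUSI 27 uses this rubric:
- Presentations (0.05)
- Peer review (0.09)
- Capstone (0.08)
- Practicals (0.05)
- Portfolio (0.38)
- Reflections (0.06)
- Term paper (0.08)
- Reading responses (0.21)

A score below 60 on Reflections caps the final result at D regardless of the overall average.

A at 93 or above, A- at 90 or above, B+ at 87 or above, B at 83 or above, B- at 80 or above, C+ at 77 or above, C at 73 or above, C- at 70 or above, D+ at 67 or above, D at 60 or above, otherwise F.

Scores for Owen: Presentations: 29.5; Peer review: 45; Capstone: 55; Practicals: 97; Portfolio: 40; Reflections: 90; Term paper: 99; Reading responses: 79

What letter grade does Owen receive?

Reflections score 90 ≥ 60: minimum met.
Weighted total:
  Presentations 29.5 × 0.05 = 1.475
  Peer review 45 × 0.09 = 4.05
  Capstone 55 × 0.08 = 4.4
  Practicals 97 × 0.05 = 4.85
  Portfolio 40 × 0.38 = 15.2
  Reflections 90 × 0.06 = 5.4
  Term paper 99 × 0.08 = 7.92
  Reading responses 79 × 0.21 = 16.59
Sum = 59.885
59.885 < 60 → F

F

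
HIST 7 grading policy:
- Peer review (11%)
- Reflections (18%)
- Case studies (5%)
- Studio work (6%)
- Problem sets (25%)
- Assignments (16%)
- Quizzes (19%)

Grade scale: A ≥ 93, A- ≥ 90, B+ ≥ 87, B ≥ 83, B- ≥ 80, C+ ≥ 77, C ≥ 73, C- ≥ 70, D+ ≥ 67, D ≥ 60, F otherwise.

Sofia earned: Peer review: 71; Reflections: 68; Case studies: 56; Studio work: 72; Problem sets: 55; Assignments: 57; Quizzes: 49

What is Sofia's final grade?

Weighted total:
  Peer review 71 × 0.11 = 7.81
  Reflections 68 × 0.18 = 12.24
  Case studies 56 × 0.05 = 2.8
  Studio work 72 × 0.06 = 4.32
  Problem sets 55 × 0.25 = 13.75
  Assignments 57 × 0.16 = 9.12
  Quizzes 49 × 0.19 = 9.31
Sum = 59.35
59.35 < 60 → F

F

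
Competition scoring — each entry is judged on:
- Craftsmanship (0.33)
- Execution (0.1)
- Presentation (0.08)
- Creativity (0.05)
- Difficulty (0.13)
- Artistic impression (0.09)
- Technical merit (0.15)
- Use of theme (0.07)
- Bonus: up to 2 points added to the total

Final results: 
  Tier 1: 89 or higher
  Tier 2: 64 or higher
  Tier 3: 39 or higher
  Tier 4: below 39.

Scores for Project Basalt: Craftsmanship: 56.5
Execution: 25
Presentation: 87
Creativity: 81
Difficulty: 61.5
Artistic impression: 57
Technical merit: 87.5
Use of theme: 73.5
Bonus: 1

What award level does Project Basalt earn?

Tier 2

Weighted total:
  Craftsmanship 56.5 × 0.33 = 18.645
  Execution 25 × 0.1 = 2.5
  Presentation 87 × 0.08 = 6.96
  Creativity 81 × 0.05 = 4.05
  Difficulty 61.5 × 0.13 = 7.995
  Artistic impression 57 × 0.09 = 5.13
  Technical merit 87.5 × 0.15 = 13.125
  Use of theme 73.5 × 0.07 = 5.145
Sum = 63.55
Bonus: 63.55 + 1 = 64.55
64.55 is ≥ 64 and < 89 → Tier 2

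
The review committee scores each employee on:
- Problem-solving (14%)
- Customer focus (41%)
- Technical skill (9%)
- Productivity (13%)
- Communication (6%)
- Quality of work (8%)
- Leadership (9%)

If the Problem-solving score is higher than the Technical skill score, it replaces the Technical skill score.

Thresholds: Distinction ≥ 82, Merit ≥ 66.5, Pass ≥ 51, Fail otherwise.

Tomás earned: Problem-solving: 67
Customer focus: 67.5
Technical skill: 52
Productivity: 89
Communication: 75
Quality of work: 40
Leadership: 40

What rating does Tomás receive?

Pass

Problem-solving (67) > Technical skill (52), so Technical skill counts as 67.
Weighted total:
  Problem-solving 67 × 0.14 = 9.38
  Customer focus 67.5 × 0.41 = 27.675
  Technical skill 67 × 0.09 = 6.03
  Productivity 89 × 0.13 = 11.57
  Communication 75 × 0.06 = 4.5
  Quality of work 40 × 0.08 = 3.2
  Leadership 40 × 0.09 = 3.6
Sum = 65.955
65.955 is ≥ 51 and < 66.5 → Pass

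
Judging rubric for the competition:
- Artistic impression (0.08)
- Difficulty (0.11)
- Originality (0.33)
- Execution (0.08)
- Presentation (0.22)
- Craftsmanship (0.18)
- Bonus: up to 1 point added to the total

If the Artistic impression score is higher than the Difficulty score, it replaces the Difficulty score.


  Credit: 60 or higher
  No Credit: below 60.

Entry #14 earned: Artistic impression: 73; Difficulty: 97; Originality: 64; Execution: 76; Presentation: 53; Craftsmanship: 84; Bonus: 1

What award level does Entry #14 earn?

Credit

Artistic impression (73) ≤ Difficulty (97), so Difficulty stays at 97.
Weighted total:
  Artistic impression 73 × 0.08 = 5.84
  Difficulty 97 × 0.11 = 10.67
  Originality 64 × 0.33 = 21.12
  Execution 76 × 0.08 = 6.08
  Presentation 53 × 0.22 = 11.66
  Craftsmanship 84 × 0.18 = 15.12
Sum = 70.49
Bonus: 70.49 + 1 = 71.49
71.49 ≥ 60 → Credit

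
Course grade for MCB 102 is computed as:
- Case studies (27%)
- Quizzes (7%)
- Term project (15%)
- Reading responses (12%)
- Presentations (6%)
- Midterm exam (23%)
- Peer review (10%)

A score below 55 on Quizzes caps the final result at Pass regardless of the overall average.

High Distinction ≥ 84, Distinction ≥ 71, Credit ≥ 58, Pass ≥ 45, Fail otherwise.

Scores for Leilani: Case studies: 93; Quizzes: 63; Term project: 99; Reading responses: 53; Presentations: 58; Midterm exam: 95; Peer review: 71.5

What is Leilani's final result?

Distinction

Quizzes score 63 ≥ 55: minimum met.
Weighted total:
  Case studies 93 × 0.27 = 25.11
  Quizzes 63 × 0.07 = 4.41
  Term project 99 × 0.15 = 14.85
  Reading responses 53 × 0.12 = 6.36
  Presentations 58 × 0.06 = 3.48
  Midterm exam 95 × 0.23 = 21.85
  Peer review 71.5 × 0.1 = 7.15
Sum = 83.21
83.21 is ≥ 71 and < 84 → Distinction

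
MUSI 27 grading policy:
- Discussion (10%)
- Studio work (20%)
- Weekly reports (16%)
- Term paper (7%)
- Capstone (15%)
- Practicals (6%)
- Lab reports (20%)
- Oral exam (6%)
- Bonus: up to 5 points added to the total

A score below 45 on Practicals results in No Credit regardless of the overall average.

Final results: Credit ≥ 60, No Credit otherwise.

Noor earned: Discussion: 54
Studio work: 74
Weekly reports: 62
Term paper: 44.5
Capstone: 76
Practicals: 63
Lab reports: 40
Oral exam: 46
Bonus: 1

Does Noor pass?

Credit

Practicals score 63 ≥ 45: minimum met.
Weighted total:
  Discussion 54 × 0.1 = 5.4
  Studio work 74 × 0.2 = 14.8
  Weekly reports 62 × 0.16 = 9.92
  Term paper 44.5 × 0.07 = 3.115
  Capstone 76 × 0.15 = 11.4
  Practicals 63 × 0.06 = 3.78
  Lab reports 40 × 0.2 = 8
  Oral exam 46 × 0.06 = 2.76
Sum = 59.175
Bonus: 59.175 + 1 = 60.175
60.175 ≥ 60 → Credit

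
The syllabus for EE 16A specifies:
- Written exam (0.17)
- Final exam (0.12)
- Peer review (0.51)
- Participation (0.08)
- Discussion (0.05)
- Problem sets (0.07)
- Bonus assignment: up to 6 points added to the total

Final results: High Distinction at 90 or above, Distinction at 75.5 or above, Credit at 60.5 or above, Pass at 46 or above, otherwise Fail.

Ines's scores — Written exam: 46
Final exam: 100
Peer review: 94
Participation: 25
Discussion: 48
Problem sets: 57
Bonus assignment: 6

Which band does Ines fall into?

Weighted total:
  Written exam 46 × 0.17 = 7.82
  Final exam 100 × 0.12 = 12
  Peer review 94 × 0.51 = 47.94
  Participation 25 × 0.08 = 2
  Discussion 48 × 0.05 = 2.4
  Problem sets 57 × 0.07 = 3.99
Sum = 76.15
Bonus assignment: 76.15 + 6 = 82.15
82.15 is ≥ 75.5 and < 90 → Distinction

Distinction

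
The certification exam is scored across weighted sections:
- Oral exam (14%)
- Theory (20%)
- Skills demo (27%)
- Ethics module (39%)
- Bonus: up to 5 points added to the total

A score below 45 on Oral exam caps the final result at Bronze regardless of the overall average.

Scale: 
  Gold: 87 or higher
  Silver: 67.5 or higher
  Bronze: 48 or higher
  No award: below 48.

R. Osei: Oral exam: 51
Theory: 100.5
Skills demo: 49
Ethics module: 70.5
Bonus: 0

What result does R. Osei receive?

Silver

Oral exam score 51 ≥ 45: minimum met.
Weighted total:
  Oral exam 51 × 0.14 = 7.14
  Theory 100.5 × 0.2 = 20.1
  Skills demo 49 × 0.27 = 13.23
  Ethics module 70.5 × 0.39 = 27.495
Sum = 67.965
Bonus: 67.965 + 0 = 67.965
67.965 is ≥ 67.5 and < 87 → Silver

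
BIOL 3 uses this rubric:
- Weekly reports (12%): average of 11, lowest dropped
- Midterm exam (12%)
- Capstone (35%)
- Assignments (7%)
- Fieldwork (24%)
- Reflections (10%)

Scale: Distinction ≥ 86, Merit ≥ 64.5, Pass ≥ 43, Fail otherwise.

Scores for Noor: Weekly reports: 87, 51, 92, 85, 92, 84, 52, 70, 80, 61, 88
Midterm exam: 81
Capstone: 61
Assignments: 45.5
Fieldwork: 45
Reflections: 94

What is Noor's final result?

Pass

Weekly reports: drop 51 → average of remaining 10 = 791/10 = 79.1
Weighted total:
  Weekly reports 79.1 × 0.12 = 9.492
  Midterm exam 81 × 0.12 = 9.72
  Capstone 61 × 0.35 = 21.35
  Assignments 45.5 × 0.07 = 3.185
  Fieldwork 45 × 0.24 = 10.8
  Reflections 94 × 0.1 = 9.4
Sum = 63.947
63.947 is ≥ 43 and < 64.5 → Pass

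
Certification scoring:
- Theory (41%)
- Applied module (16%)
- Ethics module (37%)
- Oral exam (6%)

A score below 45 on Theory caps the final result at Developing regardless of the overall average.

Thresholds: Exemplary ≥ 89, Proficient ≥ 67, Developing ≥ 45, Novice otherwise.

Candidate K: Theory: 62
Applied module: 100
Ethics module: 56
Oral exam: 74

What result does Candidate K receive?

Theory score 62 ≥ 45: minimum met.
Weighted total:
  Theory 62 × 0.41 = 25.42
  Applied module 100 × 0.16 = 16
  Ethics module 56 × 0.37 = 20.72
  Oral exam 74 × 0.06 = 4.44
Sum = 66.58
66.58 is ≥ 45 and < 67 → Developing

Developing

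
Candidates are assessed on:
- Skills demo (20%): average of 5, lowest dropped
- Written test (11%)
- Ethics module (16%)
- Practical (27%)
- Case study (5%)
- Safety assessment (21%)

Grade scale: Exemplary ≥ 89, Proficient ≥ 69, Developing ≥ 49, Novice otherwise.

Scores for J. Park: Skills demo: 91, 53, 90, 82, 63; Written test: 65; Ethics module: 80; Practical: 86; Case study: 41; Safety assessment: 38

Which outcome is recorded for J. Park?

Proficient

Skills demo: drop 53 → average of remaining 4 = 326/4 = 81.5
Weighted total:
  Skills demo 81.5 × 0.2 = 16.3
  Written test 65 × 0.11 = 7.15
  Ethics module 80 × 0.16 = 12.8
  Practical 86 × 0.27 = 23.22
  Case study 41 × 0.05 = 2.05
  Safety assessment 38 × 0.21 = 7.98
Sum = 69.5
69.5 is ≥ 69 and < 89 → Proficient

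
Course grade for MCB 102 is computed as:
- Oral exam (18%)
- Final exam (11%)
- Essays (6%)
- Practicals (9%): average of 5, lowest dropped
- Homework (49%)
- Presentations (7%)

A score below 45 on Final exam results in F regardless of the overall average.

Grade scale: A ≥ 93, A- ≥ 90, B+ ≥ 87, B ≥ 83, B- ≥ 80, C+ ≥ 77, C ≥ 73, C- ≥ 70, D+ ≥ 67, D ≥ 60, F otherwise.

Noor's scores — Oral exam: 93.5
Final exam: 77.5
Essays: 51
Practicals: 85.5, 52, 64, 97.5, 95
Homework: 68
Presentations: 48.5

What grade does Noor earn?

Practicals: drop 52 → average of remaining 4 = 342/4 = 85.5
Final exam score 77.5 ≥ 45: minimum met.
Weighted total:
  Oral exam 93.5 × 0.18 = 16.83
  Final exam 77.5 × 0.11 = 8.525
  Essays 51 × 0.06 = 3.06
  Practicals 85.5 × 0.09 = 7.695
  Homework 68 × 0.49 = 33.32
  Presentations 48.5 × 0.07 = 3.395
Sum = 72.825
72.825 is ≥ 70 and < 73 → C-

C-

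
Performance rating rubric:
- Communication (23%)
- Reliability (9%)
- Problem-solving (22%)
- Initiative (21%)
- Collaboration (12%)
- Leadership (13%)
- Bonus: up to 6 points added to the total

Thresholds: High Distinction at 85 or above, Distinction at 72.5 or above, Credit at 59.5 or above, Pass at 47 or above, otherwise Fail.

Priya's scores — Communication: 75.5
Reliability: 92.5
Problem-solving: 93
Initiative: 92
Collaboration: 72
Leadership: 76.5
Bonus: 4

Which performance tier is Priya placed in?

High Distinction

Weighted total:
  Communication 75.5 × 0.23 = 17.365
  Reliability 92.5 × 0.09 = 8.325
  Problem-solving 93 × 0.22 = 20.46
  Initiative 92 × 0.21 = 19.32
  Collaboration 72 × 0.12 = 8.64
  Leadership 76.5 × 0.13 = 9.945
Sum = 84.055
Bonus: 84.055 + 4 = 88.055
88.055 ≥ 85 → High Distinction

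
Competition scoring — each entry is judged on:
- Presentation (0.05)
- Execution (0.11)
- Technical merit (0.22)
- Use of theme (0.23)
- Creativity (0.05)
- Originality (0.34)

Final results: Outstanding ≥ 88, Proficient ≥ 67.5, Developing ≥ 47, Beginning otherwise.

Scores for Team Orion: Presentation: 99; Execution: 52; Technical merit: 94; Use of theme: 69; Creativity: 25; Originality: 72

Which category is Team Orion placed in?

Proficient

Weighted total:
  Presentation 99 × 0.05 = 4.95
  Execution 52 × 0.11 = 5.72
  Technical merit 94 × 0.22 = 20.68
  Use of theme 69 × 0.23 = 15.87
  Creativity 25 × 0.05 = 1.25
  Originality 72 × 0.34 = 24.48
Sum = 72.95
72.95 is ≥ 67.5 and < 88 → Proficient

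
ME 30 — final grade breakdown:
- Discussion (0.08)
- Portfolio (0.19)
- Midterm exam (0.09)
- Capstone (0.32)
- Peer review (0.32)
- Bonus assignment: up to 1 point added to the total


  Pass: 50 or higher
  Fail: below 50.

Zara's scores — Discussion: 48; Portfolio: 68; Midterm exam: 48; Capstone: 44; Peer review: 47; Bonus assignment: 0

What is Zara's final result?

Pass

Weighted total:
  Discussion 48 × 0.08 = 3.84
  Portfolio 68 × 0.19 = 12.92
  Midterm exam 48 × 0.09 = 4.32
  Capstone 44 × 0.32 = 14.08
  Peer review 47 × 0.32 = 15.04
Sum = 50.2
Bonus assignment: 50.2 + 0 = 50.2
50.2 ≥ 50 → Pass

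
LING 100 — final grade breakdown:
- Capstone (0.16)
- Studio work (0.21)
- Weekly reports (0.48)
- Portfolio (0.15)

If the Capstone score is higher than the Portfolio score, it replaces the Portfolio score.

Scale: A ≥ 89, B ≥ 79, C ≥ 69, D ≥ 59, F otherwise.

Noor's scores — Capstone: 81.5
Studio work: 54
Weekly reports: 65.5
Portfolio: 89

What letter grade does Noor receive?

Capstone (81.5) ≤ Portfolio (89), so Portfolio stays at 89.
Weighted total:
  Capstone 81.5 × 0.16 = 13.04
  Studio work 54 × 0.21 = 11.34
  Weekly reports 65.5 × 0.48 = 31.44
  Portfolio 89 × 0.15 = 13.35
Sum = 69.17
69.17 is ≥ 69 and < 79 → C

C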